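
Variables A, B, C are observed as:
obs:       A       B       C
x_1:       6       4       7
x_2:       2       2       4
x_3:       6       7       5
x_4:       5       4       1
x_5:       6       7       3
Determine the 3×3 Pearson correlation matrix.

Step 1 — column means:
  mean(A) = (6 + 2 + 6 + 5 + 6) / 5 = 25/5 = 5
  mean(B) = (4 + 2 + 7 + 4 + 7) / 5 = 24/5 = 4.8
  mean(C) = (7 + 4 + 5 + 1 + 3) / 5 = 20/5 = 4

Step 2 — sample variances and covariances s[i,j] = (1/(n-1)) · Σ_k (x_{k,i} - mean_i) · (x_{k,j} - mean_j), with n-1 = 4:
  s[A,A] = ((1)·(1) + (-3)·(-3) + (1)·(1) + (0)·(0) + (1)·(1)) / 4 = 12/4 = 3
  s[A,B] = ((1)·(-0.8) + (-3)·(-2.8) + (1)·(2.2) + (0)·(-0.8) + (1)·(2.2)) / 4 = 12/4 = 3
  s[A,C] = ((1)·(3) + (-3)·(0) + (1)·(1) + (0)·(-3) + (1)·(-1)) / 4 = 3/4 = 0.75
  s[B,B] = ((-0.8)·(-0.8) + (-2.8)·(-2.8) + (2.2)·(2.2) + (-0.8)·(-0.8) + (2.2)·(2.2)) / 4 = 18.8/4 = 4.7
  s[B,C] = ((-0.8)·(3) + (-2.8)·(0) + (2.2)·(1) + (-0.8)·(-3) + (2.2)·(-1)) / 4 = 0/4 = 0
  s[C,C] = ((3)·(3) + (0)·(0) + (1)·(1) + (-3)·(-3) + (-1)·(-1)) / 4 = 20/4 = 5
  Sample standard deviations s_i = √(s[i,i]):
  s(A) = √(3) = 1.7321
  s(B) = √(4.7) = 2.1679
  s(C) = √(5) = 2.2361

Step 3 — r_{ij} = s_{ij} / (s_i · s_j):
  r[A,A] = 1 (diagonal).
  r[A,B] = 3 / (1.7321 · 2.1679) = 3 / 3.755 = 0.7989
  r[A,C] = 0.75 / (1.7321 · 2.2361) = 0.75 / 3.873 = 0.1936
  r[B,B] = 1 (diagonal).
  r[B,C] = 0 / (2.1679 · 2.2361) = 0 / 4.8477 = 0
  r[C,C] = 1 (diagonal).

R is symmetric with unit diagonal. Assembling:

R = [[1, 0.7989, 0.1936],
 [0.7989, 1, 0],
 [0.1936, 0, 1]]


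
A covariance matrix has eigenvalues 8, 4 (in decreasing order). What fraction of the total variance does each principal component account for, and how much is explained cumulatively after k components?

Step 1 — total variance = trace(Sigma) = Σ λ_i = 8 + 4 = 12.

Step 2 — fraction explained by component i = λ_i / Σ λ:
  PC1: 8/12 = 0.6667
  PC2: 4/12 = 0.3333

Step 3 — cumulative fraction after k components = (λ_1 + ... + λ_k) / Σ λ:
  k = 1: 8/12 = 0.6667
  k = 2: (8 + 4)/12 = 12/12 = 1

Summary (fraction, with percent):

explained: PC1 0.6667 (66.67%), PC2 0.3333 (33.33%);  cumulative: 0.6667, 1


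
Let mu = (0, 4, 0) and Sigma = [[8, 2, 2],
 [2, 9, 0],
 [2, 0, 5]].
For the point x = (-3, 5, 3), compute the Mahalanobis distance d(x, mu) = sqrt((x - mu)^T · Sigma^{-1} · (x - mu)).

Step 1 — centre the observation: (x - mu) = (-3, 1, 3).

Step 2 — invert Sigma (cofactor / det for 3×3, or solve directly):
  Sigma^{-1} = [[0.148, -0.0329, -0.0592],
 [-0.0329, 0.1184, 0.0132],
 [-0.0592, 0.0132, 0.2237]].

Step 3 — form the quadratic (x - mu)^T · Sigma^{-1} · (x - mu):
  Sigma^{-1} · (x - mu) = (-0.6546, 0.2566, 0.8618).
  (x - mu)^T · [Sigma^{-1} · (x - mu)] = (-3)·(-0.6546) + (1)·(0.2566) + (3)·(0.8618) = 4.8059.

Step 4 — take square root: d = √(4.8059) ≈ 2.1922.

d(x, mu) = √(4.8059) ≈ 2.1922


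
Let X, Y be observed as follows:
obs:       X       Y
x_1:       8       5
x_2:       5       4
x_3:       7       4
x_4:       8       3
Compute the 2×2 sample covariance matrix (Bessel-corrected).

Step 1 — column means:
  mean(X) = (8 + 5 + 7 + 8) / 4 = 28/4 = 7
  mean(Y) = (5 + 4 + 4 + 3) / 4 = 16/4 = 4

Step 2 — sample covariance S[i,j] = (1/(n-1)) · Σ_k (x_{k,i} - mean_i) · (x_{k,j} - mean_j), with n-1 = 3.
  S[X,X] = ((1)·(1) + (-2)·(-2) + (0)·(0) + (1)·(1)) / 3 = 6/3 = 2
  S[X,Y] = ((1)·(1) + (-2)·(0) + (0)·(0) + (1)·(-1)) / 3 = 0/3 = 0
  S[Y,Y] = ((1)·(1) + (0)·(0) + (0)·(0) + (-1)·(-1)) / 3 = 2/3 = 0.6667

S is symmetric (S[j,i] = S[i,j]). Assembling:

S = [[2, 0],
 [0, 0.6667]]


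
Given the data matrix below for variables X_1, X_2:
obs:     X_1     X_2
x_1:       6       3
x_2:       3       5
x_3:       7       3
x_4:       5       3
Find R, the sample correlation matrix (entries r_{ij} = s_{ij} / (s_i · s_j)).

Step 1 — column means:
  mean(X_1) = (6 + 3 + 7 + 5) / 4 = 21/4 = 5.25
  mean(X_2) = (3 + 5 + 3 + 3) / 4 = 14/4 = 3.5

Step 2 — sample variances and covariances s[i,j] = (1/(n-1)) · Σ_k (x_{k,i} - mean_i) · (x_{k,j} - mean_j), with n-1 = 3:
  s[X_1,X_1] = ((0.75)·(0.75) + (-2.25)·(-2.25) + (1.75)·(1.75) + (-0.25)·(-0.25)) / 3 = 8.75/3 = 2.9167
  s[X_1,X_2] = ((0.75)·(-0.5) + (-2.25)·(1.5) + (1.75)·(-0.5) + (-0.25)·(-0.5)) / 3 = -4.5/3 = -1.5
  s[X_2,X_2] = ((-0.5)·(-0.5) + (1.5)·(1.5) + (-0.5)·(-0.5) + (-0.5)·(-0.5)) / 3 = 3/3 = 1
  Sample standard deviations s_i = √(s[i,i]):
  s(X_1) = √(2.9167) = 1.7078
  s(X_2) = √(1) = 1

Step 3 — r_{ij} = s_{ij} / (s_i · s_j):
  r[X_1,X_1] = 1 (diagonal).
  r[X_1,X_2] = -1.5 / (1.7078 · 1) = -1.5 / 1.7078 = -0.8783
  r[X_2,X_2] = 1 (diagonal).

R is symmetric with unit diagonal. Assembling:

R = [[1, -0.8783],
 [-0.8783, 1]]


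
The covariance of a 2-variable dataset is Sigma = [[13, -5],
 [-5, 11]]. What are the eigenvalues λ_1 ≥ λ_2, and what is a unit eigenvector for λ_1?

Step 1 — characteristic polynomial of 2×2 Sigma:
  det(Sigma - λI) = λ² - trace · λ + det = 0.
  trace = 13 + 11 = 24, det = 13·11 - (-5)² = 118.
Step 2 — discriminant:
  Δ = trace² - 4·det = 576 - 472 = 104.
Step 3 — eigenvalues:
  λ = (trace ± √Δ)/2 = (24 ± 10.198)/2,
  λ_1 = 17.099,  λ_2 = 6.901.

Step 4 — unit eigenvector for λ_1: solve (Sigma - λ_1 I)v = 0. First row:
  (13 - 17.099)·v_x + (-5)·v_y = 0, i.e. (-4.099)·v_x + (-5)·v_y = 0,
  so v ∝ (b, λ_1 - a) = (-5, 4.099); multiply by -1 so the first entry is positive: u = (5, -4.099).
  ||u|| = √((5)² + (-4.099)²) = √(41.802) ≈ 6.4654,
  v_1 = u/||u|| ≈ (0.7733, -0.634) (||v_1|| = 1).

λ_1 = 17.099,  λ_2 = 6.901;  v_1 ≈ (0.7733, -0.634)


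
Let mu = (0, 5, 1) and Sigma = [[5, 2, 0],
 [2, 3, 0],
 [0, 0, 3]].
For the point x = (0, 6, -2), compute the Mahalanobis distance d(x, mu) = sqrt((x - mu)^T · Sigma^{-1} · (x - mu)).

Step 1 — centre the observation: (x - mu) = (0, 1, -3).

Step 2 — invert Sigma (cofactor / det for 3×3, or solve directly):
  Sigma^{-1} = [[0.2727, -0.1818, 0],
 [-0.1818, 0.4545, 0],
 [0, 0, 0.3333]].

Step 3 — form the quadratic (x - mu)^T · Sigma^{-1} · (x - mu):
  Sigma^{-1} · (x - mu) = (-0.1818, 0.4545, -1).
  (x - mu)^T · [Sigma^{-1} · (x - mu)] = (0)·(-0.1818) + (1)·(0.4545) + (-3)·(-1) = 3.4545.

Step 4 — take square root: d = √(3.4545) ≈ 1.8586.

d(x, mu) = √(3.4545) ≈ 1.8586


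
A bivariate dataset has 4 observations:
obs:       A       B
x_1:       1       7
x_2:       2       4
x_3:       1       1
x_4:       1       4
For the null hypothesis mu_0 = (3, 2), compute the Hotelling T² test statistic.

Step 1 — sample mean vector:
  mean(A) = (1 + 2 + 1 + 1) / 4 = 5/4 = 1.25
  mean(B) = (7 + 4 + 1 + 4) / 4 = 16/4 = 4
  x̄ = (1.25, 4),  deviation x̄ - mu_0 = (1.25, 4) - (3, 2) = (-1.75, 2).

Step 2 — sample covariance matrix, S[i,j] = (1/(n-1)) · Σ_k (x_{k,i} - mean_i) · (x_{k,j} - mean_j), divisor n-1 = 3:
  S[A,A] = ((-0.25)·(-0.25) + (0.75)·(0.75) + (-0.25)·(-0.25) + (-0.25)·(-0.25)) / 3 = 0.75/3 = 0.25
  S[A,B] = ((-0.25)·(3) + (0.75)·(0) + (-0.25)·(-3) + (-0.25)·(0)) / 3 = 0/3 = 0
  S[B,B] = ((3)·(3) + (0)·(0) + (-3)·(-3) + (0)·(0)) / 3 = 18/3 = 6
  S = [[0.25, 0],
 [0, 6]].

Step 3 — invert S. det(S) = 0.25·6 - (0)² = 1.5.
  S^{-1} = (1/det) · [[d, -b], [-b, a]] = [[4, 0],
 [0, 0.1667]].

Step 4 — quadratic form (x̄ - mu_0)^T · S^{-1} · (x̄ - mu_0):
  S^{-1} · (x̄ - mu_0) = (-7, 0.3333),
  (x̄ - mu_0)^T · [...] = (-1.75)·(-7) + (2)·(0.3333) = 12.9167.

Step 5 — scale by n: T² = 4 · 12.9167 = 51.6667.

T² ≈ 51.6667


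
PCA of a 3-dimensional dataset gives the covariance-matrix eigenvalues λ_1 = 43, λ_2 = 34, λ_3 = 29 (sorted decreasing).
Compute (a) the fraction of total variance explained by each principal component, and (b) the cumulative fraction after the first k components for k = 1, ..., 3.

Step 1 — total variance = trace(Sigma) = Σ λ_i = 43 + 34 + 29 = 106.

Step 2 — fraction explained by component i = λ_i / Σ λ:
  PC1: 43/106 = 0.4057
  PC2: 34/106 = 0.3208
  PC3: 29/106 = 0.2736

Step 3 — cumulative fraction after k components = (λ_1 + ... + λ_k) / Σ λ:
  k = 1: 43/106 = 0.4057
  k = 2: (43 + 34)/106 = 77/106 = 0.7264
  k = 3: (43 + 34 + 29)/106 = 106/106 = 1

Summary (fraction, with percent):

explained: PC1 0.4057 (40.57%), PC2 0.3208 (32.08%), PC3 0.2736 (27.36%);  cumulative: 0.4057, 0.7264, 1


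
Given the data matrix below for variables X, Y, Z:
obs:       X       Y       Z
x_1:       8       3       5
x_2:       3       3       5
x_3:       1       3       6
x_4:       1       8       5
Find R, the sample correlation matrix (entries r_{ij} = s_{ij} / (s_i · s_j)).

Step 1 — column means:
  mean(X) = (8 + 3 + 1 + 1) / 4 = 13/4 = 3.25
  mean(Y) = (3 + 3 + 3 + 8) / 4 = 17/4 = 4.25
  mean(Z) = (5 + 5 + 6 + 5) / 4 = 21/4 = 5.25

Step 2 — sample variances and covariances s[i,j] = (1/(n-1)) · Σ_k (x_{k,i} - mean_i) · (x_{k,j} - mean_j), with n-1 = 3:
  s[X,X] = ((4.75)·(4.75) + (-0.25)·(-0.25) + (-2.25)·(-2.25) + (-2.25)·(-2.25)) / 3 = 32.75/3 = 10.9167
  s[X,Y] = ((4.75)·(-1.25) + (-0.25)·(-1.25) + (-2.25)·(-1.25) + (-2.25)·(3.75)) / 3 = -11.25/3 = -3.75
  s[X,Z] = ((4.75)·(-0.25) + (-0.25)·(-0.25) + (-2.25)·(0.75) + (-2.25)·(-0.25)) / 3 = -2.25/3 = -0.75
  s[Y,Y] = ((-1.25)·(-1.25) + (-1.25)·(-1.25) + (-1.25)·(-1.25) + (3.75)·(3.75)) / 3 = 18.75/3 = 6.25
  s[Y,Z] = ((-1.25)·(-0.25) + (-1.25)·(-0.25) + (-1.25)·(0.75) + (3.75)·(-0.25)) / 3 = -1.25/3 = -0.4167
  s[Z,Z] = ((-0.25)·(-0.25) + (-0.25)·(-0.25) + (0.75)·(0.75) + (-0.25)·(-0.25)) / 3 = 0.75/3 = 0.25
  Sample standard deviations s_i = √(s[i,i]):
  s(X) = √(10.9167) = 3.304
  s(Y) = √(6.25) = 2.5
  s(Z) = √(0.25) = 0.5

Step 3 — r_{ij} = s_{ij} / (s_i · s_j):
  r[X,X] = 1 (diagonal).
  r[X,Y] = -3.75 / (3.304 · 2.5) = -3.75 / 8.2601 = -0.454
  r[X,Z] = -0.75 / (3.304 · 0.5) = -0.75 / 1.652 = -0.454
  r[Y,Y] = 1 (diagonal).
  r[Y,Z] = -0.4167 / (2.5 · 0.5) = -0.4167 / 1.25 = -0.3333
  r[Z,Z] = 1 (diagonal).

R is symmetric with unit diagonal. Assembling:

R = [[1, -0.454, -0.454],
 [-0.454, 1, -0.3333],
 [-0.454, -0.3333, 1]]


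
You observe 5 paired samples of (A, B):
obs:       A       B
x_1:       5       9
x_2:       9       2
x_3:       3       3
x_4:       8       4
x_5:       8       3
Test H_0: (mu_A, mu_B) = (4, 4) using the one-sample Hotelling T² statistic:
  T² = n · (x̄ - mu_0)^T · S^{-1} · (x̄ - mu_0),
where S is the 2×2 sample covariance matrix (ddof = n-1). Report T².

Step 1 — sample mean vector:
  mean(A) = (5 + 9 + 3 + 8 + 8) / 5 = 33/5 = 6.6
  mean(B) = (9 + 2 + 3 + 4 + 3) / 5 = 21/5 = 4.2
  x̄ = (6.6, 4.2),  deviation x̄ - mu_0 = (6.6, 4.2) - (4, 4) = (2.6, 0.2).

Step 2 — sample covariance matrix, S[i,j] = (1/(n-1)) · Σ_k (x_{k,i} - mean_i) · (x_{k,j} - mean_j), divisor n-1 = 4:
  S[A,A] = ((-1.6)·(-1.6) + (2.4)·(2.4) + (-3.6)·(-3.6) + (1.4)·(1.4) + (1.4)·(1.4)) / 4 = 25.2/4 = 6.3
  S[A,B] = ((-1.6)·(4.8) + (2.4)·(-2.2) + (-3.6)·(-1.2) + (1.4)·(-0.2) + (1.4)·(-1.2)) / 4 = -10.6/4 = -2.65
  S[B,B] = ((4.8)·(4.8) + (-2.2)·(-2.2) + (-1.2)·(-1.2) + (-0.2)·(-0.2) + (-1.2)·(-1.2)) / 4 = 30.8/4 = 7.7
  S = [[6.3, -2.65],
 [-2.65, 7.7]].

Step 3 — invert S. det(S) = 6.3·7.7 - (-2.65)² = 41.4875.
  S^{-1} = (1/det) · [[d, -b], [-b, a]] = [[0.1856, 0.0639],
 [0.0639, 0.1519]].

Step 4 — quadratic form (x̄ - mu_0)^T · S^{-1} · (x̄ - mu_0):
  S^{-1} · (x̄ - mu_0) = (0.4953, 0.1964),
  (x̄ - mu_0)^T · [...] = (2.6)·(0.4953) + (0.2)·(0.1964) = 1.3271.

Step 5 — scale by n: T² = 5 · 1.3271 = 6.6357.

T² ≈ 6.6357


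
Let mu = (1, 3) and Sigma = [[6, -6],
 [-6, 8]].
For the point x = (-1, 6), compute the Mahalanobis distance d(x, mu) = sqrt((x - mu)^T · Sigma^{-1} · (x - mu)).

Step 1 — centre the observation: (x - mu) = (-2, 3).

Step 2 — invert Sigma. det(Sigma) = 6·8 - (-6)² = 12.
  Sigma^{-1} = (1/det) · [[d, -b], [-b, a]] = [[0.6667, 0.5],
 [0.5, 0.5]].

Step 3 — form the quadratic (x - mu)^T · Sigma^{-1} · (x - mu):
  Sigma^{-1} · (x - mu) = (0.1667, 0.5).
  (x - mu)^T · [Sigma^{-1} · (x - mu)] = (-2)·(0.1667) + (3)·(0.5) = 1.1667.

Step 4 — take square root: d = √(1.1667) ≈ 1.0801.

d(x, mu) = √(1.1667) ≈ 1.0801


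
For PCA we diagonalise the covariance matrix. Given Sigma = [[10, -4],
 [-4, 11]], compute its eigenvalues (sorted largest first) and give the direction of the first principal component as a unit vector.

Step 1 — characteristic polynomial of 2×2 Sigma:
  det(Sigma - λI) = λ² - trace · λ + det = 0.
  trace = 10 + 11 = 21, det = 10·11 - (-4)² = 94.
Step 2 — discriminant:
  Δ = trace² - 4·det = 441 - 376 = 65.
Step 3 — eigenvalues:
  λ = (trace ± √Δ)/2 = (21 ± 8.0623)/2,
  λ_1 = 14.5311,  λ_2 = 6.4689.

Step 4 — unit eigenvector for λ_1: solve (Sigma - λ_1 I)v = 0. First row:
  (10 - 14.5311)·v_x + (-4)·v_y = 0, i.e. (-4.5311)·v_x + (-4)·v_y = 0,
  so v ∝ (b, λ_1 - a) = (-4, 4.5311); multiply by -1 so the first entry is positive: u = (4, -4.5311).
  ||u|| = √((4)² + (-4.5311)²) = √(36.5311) ≈ 6.0441,
  v_1 = u/||u|| ≈ (0.6618, -0.7497) (||v_1|| = 1).

λ_1 = 14.5311,  λ_2 = 6.4689;  v_1 ≈ (0.6618, -0.7497)


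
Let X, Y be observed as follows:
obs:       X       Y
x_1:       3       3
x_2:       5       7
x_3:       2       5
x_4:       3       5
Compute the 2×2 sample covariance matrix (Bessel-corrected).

Step 1 — column means:
  mean(X) = (3 + 5 + 2 + 3) / 4 = 13/4 = 3.25
  mean(Y) = (3 + 7 + 5 + 5) / 4 = 20/4 = 5

Step 2 — sample covariance S[i,j] = (1/(n-1)) · Σ_k (x_{k,i} - mean_i) · (x_{k,j} - mean_j), with n-1 = 3.
  S[X,X] = ((-0.25)·(-0.25) + (1.75)·(1.75) + (-1.25)·(-1.25) + (-0.25)·(-0.25)) / 3 = 4.75/3 = 1.5833
  S[X,Y] = ((-0.25)·(-2) + (1.75)·(2) + (-1.25)·(0) + (-0.25)·(0)) / 3 = 4/3 = 1.3333
  S[Y,Y] = ((-2)·(-2) + (2)·(2) + (0)·(0) + (0)·(0)) / 3 = 8/3 = 2.6667

S is symmetric (S[j,i] = S[i,j]). Assembling:

S = [[1.5833, 1.3333],
 [1.3333, 2.6667]]


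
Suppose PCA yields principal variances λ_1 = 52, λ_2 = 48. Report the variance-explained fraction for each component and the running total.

Step 1 — total variance = trace(Sigma) = Σ λ_i = 52 + 48 = 100.

Step 2 — fraction explained by component i = λ_i / Σ λ:
  PC1: 52/100 = 0.52
  PC2: 48/100 = 0.48

Step 3 — cumulative fraction after k components = (λ_1 + ... + λ_k) / Σ λ:
  k = 1: 52/100 = 0.52
  k = 2: (52 + 48)/100 = 100/100 = 1

Summary (fraction, with percent):

explained: PC1 0.52 (52%), PC2 0.48 (48%);  cumulative: 0.52, 1


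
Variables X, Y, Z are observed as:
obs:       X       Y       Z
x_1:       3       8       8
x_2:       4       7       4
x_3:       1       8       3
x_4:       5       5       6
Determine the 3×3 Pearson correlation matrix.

Step 1 — column means:
  mean(X) = (3 + 4 + 1 + 5) / 4 = 13/4 = 3.25
  mean(Y) = (8 + 7 + 8 + 5) / 4 = 28/4 = 7
  mean(Z) = (8 + 4 + 3 + 6) / 4 = 21/4 = 5.25

Step 2 — sample variances and covariances s[i,j] = (1/(n-1)) · Σ_k (x_{k,i} - mean_i) · (x_{k,j} - mean_j), with n-1 = 3:
  s[X,X] = ((-0.25)·(-0.25) + (0.75)·(0.75) + (-2.25)·(-2.25) + (1.75)·(1.75)) / 3 = 8.75/3 = 2.9167
  s[X,Y] = ((-0.25)·(1) + (0.75)·(0) + (-2.25)·(1) + (1.75)·(-2)) / 3 = -6/3 = -2
  s[X,Z] = ((-0.25)·(2.75) + (0.75)·(-1.25) + (-2.25)·(-2.25) + (1.75)·(0.75)) / 3 = 4.75/3 = 1.5833
  s[Y,Y] = ((1)·(1) + (0)·(0) + (1)·(1) + (-2)·(-2)) / 3 = 6/3 = 2
  s[Y,Z] = ((1)·(2.75) + (0)·(-1.25) + (1)·(-2.25) + (-2)·(0.75)) / 3 = -1/3 = -0.3333
  s[Z,Z] = ((2.75)·(2.75) + (-1.25)·(-1.25) + (-2.25)·(-2.25) + (0.75)·(0.75)) / 3 = 14.75/3 = 4.9167
  Sample standard deviations s_i = √(s[i,i]):
  s(X) = √(2.9167) = 1.7078
  s(Y) = √(2) = 1.4142
  s(Z) = √(4.9167) = 2.2174

Step 3 — r_{ij} = s_{ij} / (s_i · s_j):
  r[X,X] = 1 (diagonal).
  r[X,Y] = -2 / (1.7078 · 1.4142) = -2 / 2.4152 = -0.8281
  r[X,Z] = 1.5833 / (1.7078 · 2.2174) = 1.5833 / 3.7869 = 0.4181
  r[Y,Y] = 1 (diagonal).
  r[Y,Z] = -0.3333 / (1.4142 · 2.2174) = -0.3333 / 3.1358 = -0.1063
  r[Z,Z] = 1 (diagonal).

R is symmetric with unit diagonal. Assembling:

R = [[1, -0.8281, 0.4181],
 [-0.8281, 1, -0.1063],
 [0.4181, -0.1063, 1]]


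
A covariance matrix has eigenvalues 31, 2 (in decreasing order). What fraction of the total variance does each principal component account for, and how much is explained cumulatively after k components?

Step 1 — total variance = trace(Sigma) = Σ λ_i = 31 + 2 = 33.

Step 2 — fraction explained by component i = λ_i / Σ λ:
  PC1: 31/33 = 0.9394
  PC2: 2/33 = 0.0606

Step 3 — cumulative fraction after k components = (λ_1 + ... + λ_k) / Σ λ:
  k = 1: 31/33 = 0.9394
  k = 2: (31 + 2)/33 = 33/33 = 1

Summary (fraction, with percent):

explained: PC1 0.9394 (93.94%), PC2 0.0606 (6.06%);  cumulative: 0.9394, 1


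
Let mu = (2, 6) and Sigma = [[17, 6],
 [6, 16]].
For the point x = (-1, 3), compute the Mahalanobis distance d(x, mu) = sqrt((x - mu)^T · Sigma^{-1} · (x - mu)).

Step 1 — centre the observation: (x - mu) = (-3, -3).

Step 2 — invert Sigma. det(Sigma) = 17·16 - (6)² = 236.
  Sigma^{-1} = (1/det) · [[d, -b], [-b, a]] = [[0.0678, -0.0254],
 [-0.0254, 0.072]].

Step 3 — form the quadratic (x - mu)^T · Sigma^{-1} · (x - mu):
  Sigma^{-1} · (x - mu) = (-0.1271, -0.1398).
  (x - mu)^T · [Sigma^{-1} · (x - mu)] = (-3)·(-0.1271) + (-3)·(-0.1398) = 0.8008.

Step 4 — take square root: d = √(0.8008) ≈ 0.8949.

d(x, mu) = √(0.8008) ≈ 0.8949


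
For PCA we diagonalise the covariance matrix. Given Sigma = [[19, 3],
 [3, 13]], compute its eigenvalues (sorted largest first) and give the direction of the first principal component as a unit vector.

Step 1 — characteristic polynomial of 2×2 Sigma:
  det(Sigma - λI) = λ² - trace · λ + det = 0.
  trace = 19 + 13 = 32, det = 19·13 - (3)² = 238.
Step 2 — discriminant:
  Δ = trace² - 4·det = 1024 - 952 = 72.
Step 3 — eigenvalues:
  λ = (trace ± √Δ)/2 = (32 ± 8.4853)/2,
  λ_1 = 20.2426,  λ_2 = 11.7574.

Step 4 — unit eigenvector for λ_1: solve (Sigma - λ_1 I)v = 0. First row:
  (19 - 20.2426)·v_x + (3)·v_y = 0, i.e. (-1.2426)·v_x + (3)·v_y = 0,
  so v ∝ (b, λ_1 - a) = (3, 1.2426) = u.
  ||u|| = √((3)² + (1.2426)²) = √(10.5442) ≈ 3.2472,
  v_1 = u/||u|| ≈ (0.9239, 0.3827) (||v_1|| = 1).

λ_1 = 20.2426,  λ_2 = 11.7574;  v_1 ≈ (0.9239, 0.3827)


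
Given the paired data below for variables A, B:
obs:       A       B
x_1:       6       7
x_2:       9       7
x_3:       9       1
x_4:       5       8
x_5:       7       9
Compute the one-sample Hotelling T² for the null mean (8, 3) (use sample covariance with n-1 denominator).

Step 1 — sample mean vector:
  mean(A) = (6 + 9 + 9 + 5 + 7) / 5 = 36/5 = 7.2
  mean(B) = (7 + 7 + 1 + 8 + 9) / 5 = 32/5 = 6.4
  x̄ = (7.2, 6.4),  deviation x̄ - mu_0 = (7.2, 6.4) - (8, 3) = (-0.8, 3.4).

Step 2 — sample covariance matrix, S[i,j] = (1/(n-1)) · Σ_k (x_{k,i} - mean_i) · (x_{k,j} - mean_j), divisor n-1 = 4:
  S[A,A] = ((-1.2)·(-1.2) + (1.8)·(1.8) + (1.8)·(1.8) + (-2.2)·(-2.2) + (-0.2)·(-0.2)) / 4 = 12.8/4 = 3.2
  S[A,B] = ((-1.2)·(0.6) + (1.8)·(0.6) + (1.8)·(-5.4) + (-2.2)·(1.6) + (-0.2)·(2.6)) / 4 = -13.4/4 = -3.35
  S[B,B] = ((0.6)·(0.6) + (0.6)·(0.6) + (-5.4)·(-5.4) + (1.6)·(1.6) + (2.6)·(2.6)) / 4 = 39.2/4 = 9.8
  S = [[3.2, -3.35],
 [-3.35, 9.8]].

Step 3 — invert S. det(S) = 3.2·9.8 - (-3.35)² = 20.1375.
  S^{-1} = (1/det) · [[d, -b], [-b, a]] = [[0.4867, 0.1664],
 [0.1664, 0.1589]].

Step 4 — quadratic form (x̄ - mu_0)^T · S^{-1} · (x̄ - mu_0):
  S^{-1} · (x̄ - mu_0) = (0.1763, 0.4072),
  (x̄ - mu_0)^T · [...] = (-0.8)·(0.1763) + (3.4)·(0.4072) = 1.2435.

Step 5 — scale by n: T² = 5 · 1.2435 = 6.2173.

T² ≈ 6.2173


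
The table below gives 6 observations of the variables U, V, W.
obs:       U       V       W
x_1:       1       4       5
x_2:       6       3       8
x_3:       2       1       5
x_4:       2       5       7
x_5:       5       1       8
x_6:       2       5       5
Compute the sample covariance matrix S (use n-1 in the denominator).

Step 1 — column means:
  mean(U) = (1 + 6 + 2 + 2 + 5 + 2) / 6 = 18/6 = 3
  mean(V) = (4 + 3 + 1 + 5 + 1 + 5) / 6 = 19/6 = 3.1667
  mean(W) = (5 + 8 + 5 + 7 + 8 + 5) / 6 = 38/6 = 6.3333

Step 2 — sample covariance S[i,j] = (1/(n-1)) · Σ_k (x_{k,i} - mean_i) · (x_{k,j} - mean_j), with n-1 = 5.
  S[U,U] = ((-2)·(-2) + (3)·(3) + (-1)·(-1) + (-1)·(-1) + (2)·(2) + (-1)·(-1)) / 5 = 20/5 = 4
  S[U,V] = ((-2)·(0.8333) + (3)·(-0.1667) + (-1)·(-2.1667) + (-1)·(1.8333) + (2)·(-2.1667) + (-1)·(1.8333)) / 5 = -8/5 = -1.6
  S[U,W] = ((-2)·(-1.3333) + (3)·(1.6667) + (-1)·(-1.3333) + (-1)·(0.6667) + (2)·(1.6667) + (-1)·(-1.3333)) / 5 = 13/5 = 2.6
  S[V,V] = ((0.8333)·(0.8333) + (-0.1667)·(-0.1667) + (-2.1667)·(-2.1667) + (1.8333)·(1.8333) + (-2.1667)·(-2.1667) + (1.8333)·(1.8333)) / 5 = 16.8333/5 = 3.3667
  S[V,W] = ((0.8333)·(-1.3333) + (-0.1667)·(1.6667) + (-2.1667)·(-1.3333) + (1.8333)·(0.6667) + (-2.1667)·(1.6667) + (1.8333)·(-1.3333)) / 5 = -3.3333/5 = -0.6667
  S[W,W] = ((-1.3333)·(-1.3333) + (1.6667)·(1.6667) + (-1.3333)·(-1.3333) + (0.6667)·(0.6667) + (1.6667)·(1.6667) + (-1.3333)·(-1.3333)) / 5 = 11.3333/5 = 2.2667

S is symmetric (S[j,i] = S[i,j]). Assembling:

S = [[4, -1.6, 2.6],
 [-1.6, 3.3667, -0.6667],
 [2.6, -0.6667, 2.2667]]


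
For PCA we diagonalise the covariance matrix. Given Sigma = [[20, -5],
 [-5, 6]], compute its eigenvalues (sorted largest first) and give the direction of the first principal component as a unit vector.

Step 1 — characteristic polynomial of 2×2 Sigma:
  det(Sigma - λI) = λ² - trace · λ + det = 0.
  trace = 20 + 6 = 26, det = 20·6 - (-5)² = 95.
Step 2 — discriminant:
  Δ = trace² - 4·det = 676 - 380 = 296.
Step 3 — eigenvalues:
  λ = (trace ± √Δ)/2 = (26 ± 17.2047)/2,
  λ_1 = 21.6023,  λ_2 = 4.3977.

Step 4 — unit eigenvector for λ_1: solve (Sigma - λ_1 I)v = 0. First row:
  (20 - 21.6023)·v_x + (-5)·v_y = 0, i.e. (-1.6023)·v_x + (-5)·v_y = 0,
  so v ∝ (b, λ_1 - a) = (-5, 1.6023); multiply by -1 so the first entry is positive: u = (5, -1.6023).
  ||u|| = √((5)² + (-1.6023)²) = √(27.5674) ≈ 5.2505,
  v_1 = u/||u|| ≈ (0.9523, -0.3052) (||v_1|| = 1).

λ_1 = 21.6023,  λ_2 = 4.3977;  v_1 ≈ (0.9523, -0.3052)


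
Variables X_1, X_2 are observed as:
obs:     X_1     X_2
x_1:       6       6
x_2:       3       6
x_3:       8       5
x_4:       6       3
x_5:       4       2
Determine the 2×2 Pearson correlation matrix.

Step 1 — column means:
  mean(X_1) = (6 + 3 + 8 + 6 + 4) / 5 = 27/5 = 5.4
  mean(X_2) = (6 + 6 + 5 + 3 + 2) / 5 = 22/5 = 4.4

Step 2 — sample variances and covariances s[i,j] = (1/(n-1)) · Σ_k (x_{k,i} - mean_i) · (x_{k,j} - mean_j), with n-1 = 4:
  s[X_1,X_1] = ((0.6)·(0.6) + (-2.4)·(-2.4) + (2.6)·(2.6) + (0.6)·(0.6) + (-1.4)·(-1.4)) / 4 = 15.2/4 = 3.8
  s[X_1,X_2] = ((0.6)·(1.6) + (-2.4)·(1.6) + (2.6)·(0.6) + (0.6)·(-1.4) + (-1.4)·(-2.4)) / 4 = 1.2/4 = 0.3
  s[X_2,X_2] = ((1.6)·(1.6) + (1.6)·(1.6) + (0.6)·(0.6) + (-1.4)·(-1.4) + (-2.4)·(-2.4)) / 4 = 13.2/4 = 3.3
  Sample standard deviations s_i = √(s[i,i]):
  s(X_1) = √(3.8) = 1.9494
  s(X_2) = √(3.3) = 1.8166

Step 3 — r_{ij} = s_{ij} / (s_i · s_j):
  r[X_1,X_1] = 1 (diagonal).
  r[X_1,X_2] = 0.3 / (1.9494 · 1.8166) = 0.3 / 3.5412 = 0.0847
  r[X_2,X_2] = 1 (diagonal).

R is symmetric with unit diagonal. Assembling:

R = [[1, 0.0847],
 [0.0847, 1]]


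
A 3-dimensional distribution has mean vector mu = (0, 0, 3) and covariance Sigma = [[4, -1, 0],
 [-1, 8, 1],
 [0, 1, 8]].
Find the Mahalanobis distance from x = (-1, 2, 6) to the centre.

Step 1 — centre the observation: (x - mu) = (-1, 2, 3).

Step 2 — invert Sigma (cofactor / det for 3×3, or solve directly):
  Sigma^{-1} = [[0.2582, 0.0328, -0.0041],
 [0.0328, 0.1311, -0.0164],
 [-0.0041, -0.0164, 0.127]].

Step 3 — form the quadratic (x - mu)^T · Sigma^{-1} · (x - mu):
  Sigma^{-1} · (x - mu) = (-0.2049, 0.1803, 0.3525).
  (x - mu)^T · [Sigma^{-1} · (x - mu)] = (-1)·(-0.2049) + (2)·(0.1803) + (3)·(0.3525) = 1.623.

Step 4 — take square root: d = √(1.623) ≈ 1.274.

d(x, mu) = √(1.623) ≈ 1.274


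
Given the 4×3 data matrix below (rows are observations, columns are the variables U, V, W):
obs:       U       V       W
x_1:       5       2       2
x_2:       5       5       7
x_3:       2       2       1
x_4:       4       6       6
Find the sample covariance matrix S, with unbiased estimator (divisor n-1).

Step 1 — column means:
  mean(U) = (5 + 5 + 2 + 4) / 4 = 16/4 = 4
  mean(V) = (2 + 5 + 2 + 6) / 4 = 15/4 = 3.75
  mean(W) = (2 + 7 + 1 + 6) / 4 = 16/4 = 4

Step 2 — sample covariance S[i,j] = (1/(n-1)) · Σ_k (x_{k,i} - mean_i) · (x_{k,j} - mean_j), with n-1 = 3.
  S[U,U] = ((1)·(1) + (1)·(1) + (-2)·(-2) + (0)·(0)) / 3 = 6/3 = 2
  S[U,V] = ((1)·(-1.75) + (1)·(1.25) + (-2)·(-1.75) + (0)·(2.25)) / 3 = 3/3 = 1
  S[U,W] = ((1)·(-2) + (1)·(3) + (-2)·(-3) + (0)·(2)) / 3 = 7/3 = 2.3333
  S[V,V] = ((-1.75)·(-1.75) + (1.25)·(1.25) + (-1.75)·(-1.75) + (2.25)·(2.25)) / 3 = 12.75/3 = 4.25
  S[V,W] = ((-1.75)·(-2) + (1.25)·(3) + (-1.75)·(-3) + (2.25)·(2)) / 3 = 17/3 = 5.6667
  S[W,W] = ((-2)·(-2) + (3)·(3) + (-3)·(-3) + (2)·(2)) / 3 = 26/3 = 8.6667

S is symmetric (S[j,i] = S[i,j]). Assembling:

S = [[2, 1, 2.3333],
 [1, 4.25, 5.6667],
 [2.3333, 5.6667, 8.6667]]


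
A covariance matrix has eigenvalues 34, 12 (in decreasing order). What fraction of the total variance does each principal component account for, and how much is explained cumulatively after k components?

Step 1 — total variance = trace(Sigma) = Σ λ_i = 34 + 12 = 46.

Step 2 — fraction explained by component i = λ_i / Σ λ:
  PC1: 34/46 = 0.7391
  PC2: 12/46 = 0.2609

Step 3 — cumulative fraction after k components = (λ_1 + ... + λ_k) / Σ λ:
  k = 1: 34/46 = 0.7391
  k = 2: (34 + 12)/46 = 46/46 = 1

Summary (fraction, with percent):

explained: PC1 0.7391 (73.91%), PC2 0.2609 (26.09%);  cumulative: 0.7391, 1


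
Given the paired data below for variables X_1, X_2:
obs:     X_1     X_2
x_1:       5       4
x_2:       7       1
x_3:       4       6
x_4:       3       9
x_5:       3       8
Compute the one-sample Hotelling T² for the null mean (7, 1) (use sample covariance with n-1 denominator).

Step 1 — sample mean vector:
  mean(X_1) = (5 + 7 + 4 + 3 + 3) / 5 = 22/5 = 4.4
  mean(X_2) = (4 + 1 + 6 + 9 + 8) / 5 = 28/5 = 5.6
  x̄ = (4.4, 5.6),  deviation x̄ - mu_0 = (4.4, 5.6) - (7, 1) = (-2.6, 4.6).

Step 2 — sample covariance matrix, S[i,j] = (1/(n-1)) · Σ_k (x_{k,i} - mean_i) · (x_{k,j} - mean_j), divisor n-1 = 4:
  S[X_1,X_1] = ((0.6)·(0.6) + (2.6)·(2.6) + (-0.4)·(-0.4) + (-1.4)·(-1.4) + (-1.4)·(-1.4)) / 4 = 11.2/4 = 2.8
  S[X_1,X_2] = ((0.6)·(-1.6) + (2.6)·(-4.6) + (-0.4)·(0.4) + (-1.4)·(3.4) + (-1.4)·(2.4)) / 4 = -21.2/4 = -5.3
  S[X_2,X_2] = ((-1.6)·(-1.6) + (-4.6)·(-4.6) + (0.4)·(0.4) + (3.4)·(3.4) + (2.4)·(2.4)) / 4 = 41.2/4 = 10.3
  S = [[2.8, -5.3],
 [-5.3, 10.3]].

Step 3 — invert S. det(S) = 2.8·10.3 - (-5.3)² = 0.75.
  S^{-1} = (1/det) · [[d, -b], [-b, a]] = [[13.7333, 7.0667],
 [7.0667, 3.7333]].

Step 4 — quadratic form (x̄ - mu_0)^T · S^{-1} · (x̄ - mu_0):
  S^{-1} · (x̄ - mu_0) = (-3.2, -1.2),
  (x̄ - mu_0)^T · [...] = (-2.6)·(-3.2) + (4.6)·(-1.2) = 2.8.

Step 5 — scale by n: T² = 5 · 2.8 = 14.

T² ≈ 14


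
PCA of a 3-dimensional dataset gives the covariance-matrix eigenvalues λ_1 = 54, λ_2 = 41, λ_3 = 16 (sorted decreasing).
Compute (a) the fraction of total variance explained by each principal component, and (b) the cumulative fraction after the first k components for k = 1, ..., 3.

Step 1 — total variance = trace(Sigma) = Σ λ_i = 54 + 41 + 16 = 111.

Step 2 — fraction explained by component i = λ_i / Σ λ:
  PC1: 54/111 = 0.4865
  PC2: 41/111 = 0.3694
  PC3: 16/111 = 0.1441

Step 3 — cumulative fraction after k components = (λ_1 + ... + λ_k) / Σ λ:
  k = 1: 54/111 = 0.4865
  k = 2: (54 + 41)/111 = 95/111 = 0.8559
  k = 3: (54 + 41 + 16)/111 = 111/111 = 1

Summary (fraction, with percent):

explained: PC1 0.4865 (48.65%), PC2 0.3694 (36.94%), PC3 0.1441 (14.41%);  cumulative: 0.4865, 0.8559, 1


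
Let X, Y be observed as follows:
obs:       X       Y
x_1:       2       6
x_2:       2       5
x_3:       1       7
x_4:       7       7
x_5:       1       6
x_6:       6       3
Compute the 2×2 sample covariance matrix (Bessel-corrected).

Step 1 — column means:
  mean(X) = (2 + 2 + 1 + 7 + 1 + 6) / 6 = 19/6 = 3.1667
  mean(Y) = (6 + 5 + 7 + 7 + 6 + 3) / 6 = 34/6 = 5.6667

Step 2 — sample covariance S[i,j] = (1/(n-1)) · Σ_k (x_{k,i} - mean_i) · (x_{k,j} - mean_j), with n-1 = 5.
  S[X,X] = ((-1.1667)·(-1.1667) + (-1.1667)·(-1.1667) + (-2.1667)·(-2.1667) + (3.8333)·(3.8333) + (-2.1667)·(-2.1667) + (2.8333)·(2.8333)) / 5 = 34.8333/5 = 6.9667
  S[X,Y] = ((-1.1667)·(0.3333) + (-1.1667)·(-0.6667) + (-2.1667)·(1.3333) + (3.8333)·(1.3333) + (-2.1667)·(0.3333) + (2.8333)·(-2.6667)) / 5 = -5.6667/5 = -1.1333
  S[Y,Y] = ((0.3333)·(0.3333) + (-0.6667)·(-0.6667) + (1.3333)·(1.3333) + (1.3333)·(1.3333) + (0.3333)·(0.3333) + (-2.6667)·(-2.6667)) / 5 = 11.3333/5 = 2.2667

S is symmetric (S[j,i] = S[i,j]). Assembling:

S = [[6.9667, -1.1333],
 [-1.1333, 2.2667]]


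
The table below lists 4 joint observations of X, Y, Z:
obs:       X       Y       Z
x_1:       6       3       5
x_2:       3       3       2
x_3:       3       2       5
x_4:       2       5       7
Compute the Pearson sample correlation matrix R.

Step 1 — column means:
  mean(X) = (6 + 3 + 3 + 2) / 4 = 14/4 = 3.5
  mean(Y) = (3 + 3 + 2 + 5) / 4 = 13/4 = 3.25
  mean(Z) = (5 + 2 + 5 + 7) / 4 = 19/4 = 4.75

Step 2 — sample variances and covariances s[i,j] = (1/(n-1)) · Σ_k (x_{k,i} - mean_i) · (x_{k,j} - mean_j), with n-1 = 3:
  s[X,X] = ((2.5)·(2.5) + (-0.5)·(-0.5) + (-0.5)·(-0.5) + (-1.5)·(-1.5)) / 3 = 9/3 = 3
  s[X,Y] = ((2.5)·(-0.25) + (-0.5)·(-0.25) + (-0.5)·(-1.25) + (-1.5)·(1.75)) / 3 = -2.5/3 = -0.8333
  s[X,Z] = ((2.5)·(0.25) + (-0.5)·(-2.75) + (-0.5)·(0.25) + (-1.5)·(2.25)) / 3 = -1.5/3 = -0.5
  s[Y,Y] = ((-0.25)·(-0.25) + (-0.25)·(-0.25) + (-1.25)·(-1.25) + (1.75)·(1.75)) / 3 = 4.75/3 = 1.5833
  s[Y,Z] = ((-0.25)·(0.25) + (-0.25)·(-2.75) + (-1.25)·(0.25) + (1.75)·(2.25)) / 3 = 4.25/3 = 1.4167
  s[Z,Z] = ((0.25)·(0.25) + (-2.75)·(-2.75) + (0.25)·(0.25) + (2.25)·(2.25)) / 3 = 12.75/3 = 4.25
  Sample standard deviations s_i = √(s[i,i]):
  s(X) = √(3) = 1.7321
  s(Y) = √(1.5833) = 1.2583
  s(Z) = √(4.25) = 2.0616

Step 3 — r_{ij} = s_{ij} / (s_i · s_j):
  r[X,X] = 1 (diagonal).
  r[X,Y] = -0.8333 / (1.7321 · 1.2583) = -0.8333 / 2.1794 = -0.3824
  r[X,Z] = -0.5 / (1.7321 · 2.0616) = -0.5 / 3.5707 = -0.14
  r[Y,Y] = 1 (diagonal).
  r[Y,Z] = 1.4167 / (1.2583 · 2.0616) = 1.4167 / 2.5941 = 0.5461
  r[Z,Z] = 1 (diagonal).

R is symmetric with unit diagonal. Assembling:

R = [[1, -0.3824, -0.14],
 [-0.3824, 1, 0.5461],
 [-0.14, 0.5461, 1]]


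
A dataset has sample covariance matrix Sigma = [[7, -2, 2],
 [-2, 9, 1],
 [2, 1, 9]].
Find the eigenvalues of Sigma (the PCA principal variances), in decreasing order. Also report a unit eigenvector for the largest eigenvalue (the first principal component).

Step 1 — characteristic polynomial p(λ) = det(λI - Sigma) = λ³ - tr·λ² + c_1·λ - det, where tr = trace, c_1 = sum of the principal 2×2 minors, det = det(Sigma):
  tr = 7 + 9 + 9 = 25,
  c_1 = (7·9 - (-2)²) + (7·9 - (2)²) + (9·9 - (1)²) = 59 + 59 + 80 = 198,
  det = 7·(9·9 - (1)²) - (-2)·((-2)·9 - (1)·(2)) + (2)·((-2)·(1) - 9·(2)) = 7·(80) - (-2)·(-20) + (2)·(-20) = 480.
  So p(λ) = λ³ - 25λ² + 198λ - 480.
Step 2 — look for an integer root (rational root theorem: any rational root is an integer divisor of 480). Testing λ = 10:
  p(10) = 1000 - 2500 + 1980 - 480 = 0  ✓
  Dividing out (λ - 10): p(λ) = (λ - 10)(λ² - 15λ + 48).
Step 3 — remaining eigenvalues from the quadratic λ² - 15λ + 48 = 0:
  Δ = 15² - 4·48 = 225 - 192 = 33,  λ = (15 ± √33)/2 = (15 ± 5.7446)/2 ≈ 10.3723 or 4.6277.
  Sorted: λ_1 = 10.3723,  λ_2 = 10,  λ_3 = 4.6277  (check: sum = 25 = tr ✓).

Step 4 — unit eigenvector for λ_1 ≈ 10.3723: v spans the null space of (Sigma - λ_1 I), whose rows are
  r_1 = (-3.3723, -2, 2),  r_2 = (-2, -1.3723, 1),  r_3 = (2, 1, -1.3723).
  v is orthogonal to every row, so take v ∝ r_1 × r_2 = ((-2)·(1) - (2)·(-1.3723), (2)·(-2) - (-3.3723)·(1), (-3.3723)·(-1.3723) - (-2)·(-2)) ≈ (0.7446, -0.6277, 0.6277).
  Let u = (0.7446, -0.6277, 0.6277).
  ||u|| = √((0.7446)² + (-0.6277)² + (0.6277)²) = √(1.3424) ≈ 1.1586,  v_1 = u/||u|| ≈ (0.6426, -0.5418, 0.5418) (||v_1|| = 1).

λ_1 = 10.3723,  λ_2 = 10,  λ_3 = 4.6277;  v_1 ≈ (0.6426, -0.5418, 0.5418)


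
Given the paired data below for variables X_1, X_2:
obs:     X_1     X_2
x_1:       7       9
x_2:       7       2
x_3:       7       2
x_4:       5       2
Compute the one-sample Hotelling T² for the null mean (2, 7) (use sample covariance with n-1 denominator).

Step 1 — sample mean vector:
  mean(X_1) = (7 + 7 + 7 + 5) / 4 = 26/4 = 6.5
  mean(X_2) = (9 + 2 + 2 + 2) / 4 = 15/4 = 3.75
  x̄ = (6.5, 3.75),  deviation x̄ - mu_0 = (6.5, 3.75) - (2, 7) = (4.5, -3.25).

Step 2 — sample covariance matrix, S[i,j] = (1/(n-1)) · Σ_k (x_{k,i} - mean_i) · (x_{k,j} - mean_j), divisor n-1 = 3:
  S[X_1,X_1] = ((0.5)·(0.5) + (0.5)·(0.5) + (0.5)·(0.5) + (-1.5)·(-1.5)) / 3 = 3/3 = 1
  S[X_1,X_2] = ((0.5)·(5.25) + (0.5)·(-1.75) + (0.5)·(-1.75) + (-1.5)·(-1.75)) / 3 = 3.5/3 = 1.1667
  S[X_2,X_2] = ((5.25)·(5.25) + (-1.75)·(-1.75) + (-1.75)·(-1.75) + (-1.75)·(-1.75)) / 3 = 36.75/3 = 12.25
  S = [[1, 1.1667],
 [1.1667, 12.25]].

Step 3 — invert S. det(S) = 1·12.25 - (1.1667)² = 10.8889.
  S^{-1} = (1/det) · [[d, -b], [-b, a]] = [[1.125, -0.1071],
 [-0.1071, 0.0918]].

Step 4 — quadratic form (x̄ - mu_0)^T · S^{-1} · (x̄ - mu_0):
  S^{-1} · (x̄ - mu_0) = (5.4107, -0.7806),
  (x̄ - mu_0)^T · [...] = (4.5)·(5.4107) + (-3.25)·(-0.7806) = 26.8852.

Step 5 — scale by n: T² = 4 · 26.8852 = 107.5408.

T² ≈ 107.5408


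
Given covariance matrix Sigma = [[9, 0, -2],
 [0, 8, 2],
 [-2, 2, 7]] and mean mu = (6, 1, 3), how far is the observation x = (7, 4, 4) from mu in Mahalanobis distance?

Step 1 — centre the observation: (x - mu) = (1, 3, 1).

Step 2 — invert Sigma (cofactor / det for 3×3, or solve directly):
  Sigma^{-1} = [[0.1193, -0.0092, 0.0367],
 [-0.0092, 0.1353, -0.0413],
 [0.0367, -0.0413, 0.1651]].

Step 3 — form the quadratic (x - mu)^T · Sigma^{-1} · (x - mu):
  Sigma^{-1} · (x - mu) = (0.1284, 0.3555, 0.078).
  (x - mu)^T · [Sigma^{-1} · (x - mu)] = (1)·(0.1284) + (3)·(0.3555) + (1)·(0.078) = 1.2729.

Step 4 — take square root: d = √(1.2729) ≈ 1.1282.

d(x, mu) = √(1.2729) ≈ 1.1282


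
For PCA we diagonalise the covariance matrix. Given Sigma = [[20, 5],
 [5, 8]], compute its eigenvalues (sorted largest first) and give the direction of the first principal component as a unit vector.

Step 1 — characteristic polynomial of 2×2 Sigma:
  det(Sigma - λI) = λ² - trace · λ + det = 0.
  trace = 20 + 8 = 28, det = 20·8 - (5)² = 135.
Step 2 — discriminant:
  Δ = trace² - 4·det = 784 - 540 = 244.
Step 3 — eigenvalues:
  λ = (trace ± √Δ)/2 = (28 ± 15.6205)/2,
  λ_1 = 21.8102,  λ_2 = 6.1898.

Step 4 — unit eigenvector for λ_1: solve (Sigma - λ_1 I)v = 0. First row:
  (20 - 21.8102)·v_x + (5)·v_y = 0, i.e. (-1.8102)·v_x + (5)·v_y = 0,
  so v ∝ (b, λ_1 - a) = (5, 1.8102) = u.
  ||u|| = √((5)² + (1.8102)²) = √(28.277) ≈ 5.3176,
  v_1 = u/||u|| ≈ (0.9403, 0.3404) (||v_1|| = 1).

λ_1 = 21.8102,  λ_2 = 6.1898;  v_1 ≈ (0.9403, 0.3404)


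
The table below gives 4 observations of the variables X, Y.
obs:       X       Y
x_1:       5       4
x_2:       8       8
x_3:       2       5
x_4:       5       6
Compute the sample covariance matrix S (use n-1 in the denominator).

Step 1 — column means:
  mean(X) = (5 + 8 + 2 + 5) / 4 = 20/4 = 5
  mean(Y) = (4 + 8 + 5 + 6) / 4 = 23/4 = 5.75

Step 2 — sample covariance S[i,j] = (1/(n-1)) · Σ_k (x_{k,i} - mean_i) · (x_{k,j} - mean_j), with n-1 = 3.
  S[X,X] = ((0)·(0) + (3)·(3) + (-3)·(-3) + (0)·(0)) / 3 = 18/3 = 6
  S[X,Y] = ((0)·(-1.75) + (3)·(2.25) + (-3)·(-0.75) + (0)·(0.25)) / 3 = 9/3 = 3
  S[Y,Y] = ((-1.75)·(-1.75) + (2.25)·(2.25) + (-0.75)·(-0.75) + (0.25)·(0.25)) / 3 = 8.75/3 = 2.9167

S is symmetric (S[j,i] = S[i,j]). Assembling:

S = [[6, 3],
 [3, 2.9167]]


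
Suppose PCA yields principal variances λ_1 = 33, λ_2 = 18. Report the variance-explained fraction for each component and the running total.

Step 1 — total variance = trace(Sigma) = Σ λ_i = 33 + 18 = 51.

Step 2 — fraction explained by component i = λ_i / Σ λ:
  PC1: 33/51 = 0.6471
  PC2: 18/51 = 0.3529

Step 3 — cumulative fraction after k components = (λ_1 + ... + λ_k) / Σ λ:
  k = 1: 33/51 = 0.6471
  k = 2: (33 + 18)/51 = 51/51 = 1

Summary (fraction, with percent):

explained: PC1 0.6471 (64.71%), PC2 0.3529 (35.29%);  cumulative: 0.6471, 1


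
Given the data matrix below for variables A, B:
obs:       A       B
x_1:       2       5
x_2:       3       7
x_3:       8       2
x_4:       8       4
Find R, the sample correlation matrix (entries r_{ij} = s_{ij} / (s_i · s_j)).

Step 1 — column means:
  mean(A) = (2 + 3 + 8 + 8) / 4 = 21/4 = 5.25
  mean(B) = (5 + 7 + 2 + 4) / 4 = 18/4 = 4.5

Step 2 — sample variances and covariances s[i,j] = (1/(n-1)) · Σ_k (x_{k,i} - mean_i) · (x_{k,j} - mean_j), with n-1 = 3:
  s[A,A] = ((-3.25)·(-3.25) + (-2.25)·(-2.25) + (2.75)·(2.75) + (2.75)·(2.75)) / 3 = 30.75/3 = 10.25
  s[A,B] = ((-3.25)·(0.5) + (-2.25)·(2.5) + (2.75)·(-2.5) + (2.75)·(-0.5)) / 3 = -15.5/3 = -5.1667
  s[B,B] = ((0.5)·(0.5) + (2.5)·(2.5) + (-2.5)·(-2.5) + (-0.5)·(-0.5)) / 3 = 13/3 = 4.3333
  Sample standard deviations s_i = √(s[i,i]):
  s(A) = √(10.25) = 3.2016
  s(B) = √(4.3333) = 2.0817

Step 3 — r_{ij} = s_{ij} / (s_i · s_j):
  r[A,A] = 1 (diagonal).
  r[A,B] = -5.1667 / (3.2016 · 2.0817) = -5.1667 / 6.6646 = -0.7752
  r[B,B] = 1 (diagonal).

R is symmetric with unit diagonal. Assembling:

R = [[1, -0.7752],
 [-0.7752, 1]]


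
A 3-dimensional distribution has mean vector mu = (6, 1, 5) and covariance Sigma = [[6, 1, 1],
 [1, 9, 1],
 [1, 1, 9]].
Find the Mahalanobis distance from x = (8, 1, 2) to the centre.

Step 1 — centre the observation: (x - mu) = (2, 0, -3).

Step 2 — invert Sigma (cofactor / det for 3×3, or solve directly):
  Sigma^{-1} = [[0.1724, -0.0172, -0.0172],
 [-0.0172, 0.1142, -0.0108],
 [-0.0172, -0.0108, 0.1142]].

Step 3 — form the quadratic (x - mu)^T · Sigma^{-1} · (x - mu):
  Sigma^{-1} · (x - mu) = (0.3966, -0.0022, -0.3772).
  (x - mu)^T · [Sigma^{-1} · (x - mu)] = (2)·(0.3966) + (0)·(-0.0022) + (-3)·(-0.3772) = 1.9246.

Step 4 — take square root: d = √(1.9246) ≈ 1.3873.

d(x, mu) = √(1.9246) ≈ 1.3873


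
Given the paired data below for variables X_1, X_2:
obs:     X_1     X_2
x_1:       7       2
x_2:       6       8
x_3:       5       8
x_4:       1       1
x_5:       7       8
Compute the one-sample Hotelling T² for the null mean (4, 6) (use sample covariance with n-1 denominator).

Step 1 — sample mean vector:
  mean(X_1) = (7 + 6 + 5 + 1 + 7) / 5 = 26/5 = 5.2
  mean(X_2) = (2 + 8 + 8 + 1 + 8) / 5 = 27/5 = 5.4
  x̄ = (5.2, 5.4),  deviation x̄ - mu_0 = (5.2, 5.4) - (4, 6) = (1.2, -0.6).

Step 2 — sample covariance matrix, S[i,j] = (1/(n-1)) · Σ_k (x_{k,i} - mean_i) · (x_{k,j} - mean_j), divisor n-1 = 4:
  S[X_1,X_1] = ((1.8)·(1.8) + (0.8)·(0.8) + (-0.2)·(-0.2) + (-4.2)·(-4.2) + (1.8)·(1.8)) / 4 = 24.8/4 = 6.2
  S[X_1,X_2] = ((1.8)·(-3.4) + (0.8)·(2.6) + (-0.2)·(2.6) + (-4.2)·(-4.4) + (1.8)·(2.6)) / 4 = 18.6/4 = 4.65
  S[X_2,X_2] = ((-3.4)·(-3.4) + (2.6)·(2.6) + (2.6)·(2.6) + (-4.4)·(-4.4) + (2.6)·(2.6)) / 4 = 51.2/4 = 12.8
  S = [[6.2, 4.65],
 [4.65, 12.8]].

Step 3 — invert S. det(S) = 6.2·12.8 - (4.65)² = 57.7375.
  S^{-1} = (1/det) · [[d, -b], [-b, a]] = [[0.2217, -0.0805],
 [-0.0805, 0.1074]].

Step 4 — quadratic form (x̄ - mu_0)^T · S^{-1} · (x̄ - mu_0):
  S^{-1} · (x̄ - mu_0) = (0.3144, -0.1611),
  (x̄ - mu_0)^T · [...] = (1.2)·(0.3144) + (-0.6)·(-0.1611) = 0.4739.

Step 5 — scale by n: T² = 5 · 0.4739 = 2.3693.

T² ≈ 2.3693
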